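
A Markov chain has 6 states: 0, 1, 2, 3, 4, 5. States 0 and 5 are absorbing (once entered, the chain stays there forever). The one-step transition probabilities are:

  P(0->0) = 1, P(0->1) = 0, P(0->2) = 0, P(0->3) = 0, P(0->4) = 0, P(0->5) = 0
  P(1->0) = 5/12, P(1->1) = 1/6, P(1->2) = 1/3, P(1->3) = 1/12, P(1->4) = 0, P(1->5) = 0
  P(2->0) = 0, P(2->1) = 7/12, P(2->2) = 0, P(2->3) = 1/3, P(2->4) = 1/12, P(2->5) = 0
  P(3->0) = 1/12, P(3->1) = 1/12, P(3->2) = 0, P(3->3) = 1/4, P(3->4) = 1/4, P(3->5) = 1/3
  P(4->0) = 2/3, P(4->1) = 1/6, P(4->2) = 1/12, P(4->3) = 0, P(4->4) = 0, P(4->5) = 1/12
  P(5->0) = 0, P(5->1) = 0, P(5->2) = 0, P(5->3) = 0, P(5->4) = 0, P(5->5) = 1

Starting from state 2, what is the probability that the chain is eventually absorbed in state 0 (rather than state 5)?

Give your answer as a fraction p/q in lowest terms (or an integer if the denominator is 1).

Let a_i = P(absorbed in 0 | start in state i).
Boundary conditions: a_0 = 1, a_5 = 0.
For each transient state i, a_i = sum_j P(i->j) * a_j:
  a_1 = 5/12*a_0 + 1/6*a_1 + 1/3*a_2 + 1/12*a_3 + 0*a_4 + 0*a_5
  a_2 = 0*a_0 + 7/12*a_1 + 0*a_2 + 1/3*a_3 + 1/12*a_4 + 0*a_5
  a_3 = 1/12*a_0 + 1/12*a_1 + 0*a_2 + 1/4*a_3 + 1/4*a_4 + 1/3*a_5
  a_4 = 2/3*a_0 + 1/6*a_1 + 1/12*a_2 + 0*a_3 + 0*a_4 + 1/12*a_5

Substituting a_0 = 1 and a_5 = 0, rearrange to (I - Q) a = r where r[i] = P(i -> 0):
  [5/6, -1/3, -1/12, 0] . (a_1, a_2, a_3, a_4) = 5/12
  [-7/12, 1, -1/3, -1/12] . (a_1, a_2, a_3, a_4) = 0
  [-1/12, 0, 3/4, -1/4] . (a_1, a_2, a_3, a_4) = 1/12
  [-1/6, -1/12, 0, 1] . (a_1, a_2, a_3, a_4) = 2/3

Solving yields:
  a_1 = 767/913
  a_2 = 3318/4565
  a_3 = 2253/4565
  a_4 = 3959/4565

Starting state is 2, so the absorption probability is a_2 = 3318/4565.

Answer: 3318/4565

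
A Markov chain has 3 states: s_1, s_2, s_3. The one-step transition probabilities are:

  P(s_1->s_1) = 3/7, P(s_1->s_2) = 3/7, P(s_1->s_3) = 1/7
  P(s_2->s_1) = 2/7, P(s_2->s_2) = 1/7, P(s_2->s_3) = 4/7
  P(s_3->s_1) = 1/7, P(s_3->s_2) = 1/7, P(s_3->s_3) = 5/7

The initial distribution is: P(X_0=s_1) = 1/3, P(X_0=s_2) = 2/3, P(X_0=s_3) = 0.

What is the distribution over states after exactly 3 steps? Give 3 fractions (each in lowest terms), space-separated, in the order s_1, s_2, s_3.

Answer: 262/1029 227/1029 180/343

Derivation:
Propagating the distribution step by step (d_{t+1} = d_t * P):
d_0 = (s_1=1/3, s_2=2/3, s_3=0)
  d_1[s_1] = 1/3*3/7 + 2/3*2/7 + 0*1/7 = 1/3
  d_1[s_2] = 1/3*3/7 + 2/3*1/7 + 0*1/7 = 5/21
  d_1[s_3] = 1/3*1/7 + 2/3*4/7 + 0*5/7 = 3/7
d_1 = (s_1=1/3, s_2=5/21, s_3=3/7)
  d_2[s_1] = 1/3*3/7 + 5/21*2/7 + 3/7*1/7 = 40/147
  d_2[s_2] = 1/3*3/7 + 5/21*1/7 + 3/7*1/7 = 5/21
  d_2[s_3] = 1/3*1/7 + 5/21*4/7 + 3/7*5/7 = 24/49
d_2 = (s_1=40/147, s_2=5/21, s_3=24/49)
  d_3[s_1] = 40/147*3/7 + 5/21*2/7 + 24/49*1/7 = 262/1029
  d_3[s_2] = 40/147*3/7 + 5/21*1/7 + 24/49*1/7 = 227/1029
  d_3[s_3] = 40/147*1/7 + 5/21*4/7 + 24/49*5/7 = 180/343
d_3 = (s_1=262/1029, s_2=227/1029, s_3=180/343)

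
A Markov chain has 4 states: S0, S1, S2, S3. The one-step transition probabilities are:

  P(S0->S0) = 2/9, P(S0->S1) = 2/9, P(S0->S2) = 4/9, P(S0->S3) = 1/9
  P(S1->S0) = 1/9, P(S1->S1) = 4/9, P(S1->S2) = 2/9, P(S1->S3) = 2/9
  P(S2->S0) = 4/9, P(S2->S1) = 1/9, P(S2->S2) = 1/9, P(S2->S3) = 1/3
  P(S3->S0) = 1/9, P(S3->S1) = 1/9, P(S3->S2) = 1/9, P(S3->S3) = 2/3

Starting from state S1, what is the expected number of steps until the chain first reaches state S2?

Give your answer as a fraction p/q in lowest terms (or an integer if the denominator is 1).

Answer: 24/5

Derivation:
Let h_i = expected steps to first reach S2 from state i.
Boundary: h_S2 = 0.
First-step equations for the other states:
  h_S0 = 1 + 2/9*h_S0 + 2/9*h_S1 + 4/9*h_S2 + 1/9*h_S3
  h_S1 = 1 + 1/9*h_S0 + 4/9*h_S1 + 2/9*h_S2 + 2/9*h_S3
  h_S3 = 1 + 1/9*h_S0 + 1/9*h_S1 + 1/9*h_S2 + 2/3*h_S3

Substituting h_S2 = 0 and rearranging gives the linear system (I - Q) h = 1:
  [7/9, -2/9, -1/9] . (h_S0, h_S1, h_S3) = 1
  [-1/9, 5/9, -2/9] . (h_S0, h_S1, h_S3) = 1
  [-1/9, -1/9, 1/3] . (h_S0, h_S1, h_S3) = 1

Solving yields:
  h_S0 = 87/25
  h_S1 = 24/5
  h_S3 = 144/25

Starting state is S1, so the expected hitting time is h_S1 = 24/5.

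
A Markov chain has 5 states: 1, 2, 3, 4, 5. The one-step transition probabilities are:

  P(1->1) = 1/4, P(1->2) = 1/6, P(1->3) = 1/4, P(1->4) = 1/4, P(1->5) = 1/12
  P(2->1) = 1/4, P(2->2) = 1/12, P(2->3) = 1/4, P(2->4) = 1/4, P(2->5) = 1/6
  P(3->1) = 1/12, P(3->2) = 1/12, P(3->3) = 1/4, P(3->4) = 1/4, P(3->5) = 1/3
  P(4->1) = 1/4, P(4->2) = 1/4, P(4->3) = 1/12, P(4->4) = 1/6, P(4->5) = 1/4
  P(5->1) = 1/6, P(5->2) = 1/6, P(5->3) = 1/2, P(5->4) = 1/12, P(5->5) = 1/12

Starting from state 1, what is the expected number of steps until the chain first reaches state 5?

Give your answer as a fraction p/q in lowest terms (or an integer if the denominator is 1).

Answer: 4056/761

Derivation:
Let h_i = expected steps to first reach 5 from state i.
Boundary: h_5 = 0.
First-step equations for the other states:
  h_1 = 1 + 1/4*h_1 + 1/6*h_2 + 1/4*h_3 + 1/4*h_4 + 1/12*h_5
  h_2 = 1 + 1/4*h_1 + 1/12*h_2 + 1/4*h_3 + 1/4*h_4 + 1/6*h_5
  h_3 = 1 + 1/12*h_1 + 1/12*h_2 + 1/4*h_3 + 1/4*h_4 + 1/3*h_5
  h_4 = 1 + 1/4*h_1 + 1/4*h_2 + 1/12*h_3 + 1/6*h_4 + 1/4*h_5

Substituting h_5 = 0 and rearranging gives the linear system (I - Q) h = 1:
  [3/4, -1/6, -1/4, -1/4] . (h_1, h_2, h_3, h_4) = 1
  [-1/4, 11/12, -1/4, -1/4] . (h_1, h_2, h_3, h_4) = 1
  [-1/12, -1/12, 3/4, -1/4] . (h_1, h_2, h_3, h_4) = 1
  [-1/4, -1/4, -1/12, 5/6] . (h_1, h_2, h_3, h_4) = 1

Solving yields:
  h_1 = 4056/761
  h_2 = 3744/761
  h_3 = 3068/761
  h_4 = 3560/761

Starting state is 1, so the expected hitting time is h_1 = 4056/761.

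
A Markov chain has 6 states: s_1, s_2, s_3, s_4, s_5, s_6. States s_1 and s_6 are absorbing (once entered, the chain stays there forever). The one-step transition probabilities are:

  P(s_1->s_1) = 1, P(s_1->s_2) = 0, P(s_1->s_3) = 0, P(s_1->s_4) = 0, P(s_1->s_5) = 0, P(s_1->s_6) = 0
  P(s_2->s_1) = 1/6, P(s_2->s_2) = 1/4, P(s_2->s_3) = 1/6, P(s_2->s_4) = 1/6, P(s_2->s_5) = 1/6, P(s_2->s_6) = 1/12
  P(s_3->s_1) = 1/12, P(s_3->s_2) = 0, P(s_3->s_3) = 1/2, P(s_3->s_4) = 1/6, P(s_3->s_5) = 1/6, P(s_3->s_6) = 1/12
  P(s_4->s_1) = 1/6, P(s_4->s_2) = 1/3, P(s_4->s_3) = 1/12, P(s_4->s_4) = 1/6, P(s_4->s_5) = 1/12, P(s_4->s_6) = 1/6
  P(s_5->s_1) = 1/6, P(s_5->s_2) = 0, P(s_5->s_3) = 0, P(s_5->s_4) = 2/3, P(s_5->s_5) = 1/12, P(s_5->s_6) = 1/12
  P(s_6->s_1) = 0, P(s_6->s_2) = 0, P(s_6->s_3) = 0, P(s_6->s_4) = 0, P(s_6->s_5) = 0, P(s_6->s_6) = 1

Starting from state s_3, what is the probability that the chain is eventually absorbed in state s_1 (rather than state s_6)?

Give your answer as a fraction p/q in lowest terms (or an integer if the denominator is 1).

Let a_i = P(absorbed in s_1 | start in state i).
Boundary conditions: a_s_1 = 1, a_s_6 = 0.
For each transient state i, a_i = sum_j P(i->j) * a_j:
  a_s_2 = 1/6*a_s_1 + 1/4*a_s_2 + 1/6*a_s_3 + 1/6*a_s_4 + 1/6*a_s_5 + 1/12*a_s_6
  a_s_3 = 1/12*a_s_1 + 0*a_s_2 + 1/2*a_s_3 + 1/6*a_s_4 + 1/6*a_s_5 + 1/12*a_s_6
  a_s_4 = 1/6*a_s_1 + 1/3*a_s_2 + 1/12*a_s_3 + 1/6*a_s_4 + 1/12*a_s_5 + 1/6*a_s_6
  a_s_5 = 1/6*a_s_1 + 0*a_s_2 + 0*a_s_3 + 2/3*a_s_4 + 1/12*a_s_5 + 1/12*a_s_6

Substituting a_s_1 = 1 and a_s_6 = 0, rearrange to (I - Q) a = r where r[i] = P(i -> s_1):
  [3/4, -1/6, -1/6, -1/6] . (a_s_2, a_s_3, a_s_4, a_s_5) = 1/6
  [0, 1/2, -1/6, -1/6] . (a_s_2, a_s_3, a_s_4, a_s_5) = 1/12
  [-1/3, -1/12, 5/6, -1/12] . (a_s_2, a_s_3, a_s_4, a_s_5) = 1/6
  [0, 0, -2/3, 11/12] . (a_s_2, a_s_3, a_s_4, a_s_5) = 1/6

Solving yields:
  a_s_2 = 47/79
  a_s_3 = 43/79
  a_s_4 = 87/158
  a_s_5 = 46/79

Starting state is s_3, so the absorption probability is a_s_3 = 43/79.

Answer: 43/79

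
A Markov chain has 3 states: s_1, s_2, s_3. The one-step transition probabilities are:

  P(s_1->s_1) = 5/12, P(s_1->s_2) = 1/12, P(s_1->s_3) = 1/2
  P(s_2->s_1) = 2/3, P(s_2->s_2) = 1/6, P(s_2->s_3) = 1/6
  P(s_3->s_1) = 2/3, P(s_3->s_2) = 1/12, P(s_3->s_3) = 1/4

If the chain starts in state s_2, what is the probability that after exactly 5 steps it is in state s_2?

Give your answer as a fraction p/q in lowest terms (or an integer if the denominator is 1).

Computing P^5 by repeated multiplication:
P^1 =
  s_1: [5/12, 1/12, 1/2]
  s_2: [2/3, 1/6, 1/6]
  s_3: [2/3, 1/12, 1/4]
P^2 =
  s_1: [9/16, 13/144, 25/72]
  s_2: [1/2, 7/72, 29/72]
  s_3: [1/2, 13/144, 59/144]
P^3 =
  s_1: [101/192, 157/1728, 331/864]
  s_2: [13/24, 79/864, 317/864]
  s_3: [13/24, 157/1728, 635/1728]
P^4 =
  s_1: [137/256, 1885/20736, 3877/10368]
  s_2: [17/32, 943/10368, 3917/10368]
  s_3: [17/32, 1885/20736, 7835/20736]
P^5 =
  s_1: [1637/3072, 22621/248832, 46807/124416]
  s_2: [205/384, 11311/124416, 46685/124416]
  s_3: [205/384, 22621/248832, 93371/248832]

(P^5)[s_2 -> s_2] = 11311/124416

Answer: 11311/124416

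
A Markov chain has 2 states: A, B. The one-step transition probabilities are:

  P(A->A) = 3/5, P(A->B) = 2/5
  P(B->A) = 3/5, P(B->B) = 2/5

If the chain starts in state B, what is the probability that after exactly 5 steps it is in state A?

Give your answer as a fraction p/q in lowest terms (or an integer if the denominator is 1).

Computing P^5 by repeated multiplication:
P^1 =
  A: [3/5, 2/5]
  B: [3/5, 2/5]
P^2 =
  A: [3/5, 2/5]
  B: [3/5, 2/5]
P^3 =
  A: [3/5, 2/5]
  B: [3/5, 2/5]
P^4 =
  A: [3/5, 2/5]
  B: [3/5, 2/5]
P^5 =
  A: [3/5, 2/5]
  B: [3/5, 2/5]

(P^5)[B -> A] = 3/5

Answer: 3/5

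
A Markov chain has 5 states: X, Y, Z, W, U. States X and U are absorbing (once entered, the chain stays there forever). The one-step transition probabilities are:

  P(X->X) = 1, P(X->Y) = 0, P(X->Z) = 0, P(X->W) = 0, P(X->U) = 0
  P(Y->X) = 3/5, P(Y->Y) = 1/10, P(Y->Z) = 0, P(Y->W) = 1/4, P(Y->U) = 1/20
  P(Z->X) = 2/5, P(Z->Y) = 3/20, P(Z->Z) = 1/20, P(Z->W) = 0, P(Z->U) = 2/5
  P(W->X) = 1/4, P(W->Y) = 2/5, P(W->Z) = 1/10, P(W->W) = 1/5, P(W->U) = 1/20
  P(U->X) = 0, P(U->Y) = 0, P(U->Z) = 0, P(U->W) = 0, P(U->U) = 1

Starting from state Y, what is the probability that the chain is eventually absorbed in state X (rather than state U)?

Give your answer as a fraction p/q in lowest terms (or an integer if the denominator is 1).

Let a_i = P(absorbed in X | start in state i).
Boundary conditions: a_X = 1, a_U = 0.
For each transient state i, a_i = sum_j P(i->j) * a_j:
  a_Y = 3/5*a_X + 1/10*a_Y + 0*a_Z + 1/4*a_W + 1/20*a_U
  a_Z = 2/5*a_X + 3/20*a_Y + 1/20*a_Z + 0*a_W + 2/5*a_U
  a_W = 1/4*a_X + 2/5*a_Y + 1/10*a_Z + 1/5*a_W + 1/20*a_U

Substituting a_X = 1 and a_U = 0, rearrange to (I - Q) a = r where r[i] = P(i -> X):
  [9/10, 0, -1/4] . (a_Y, a_Z, a_W) = 3/5
  [-3/20, 19/20, 0] . (a_Y, a_Z, a_W) = 2/5
  [-2/5, -1/10, 4/5] . (a_Y, a_Z, a_W) = 1/4

Solving yields:
  a_Y = 4203/4682
  a_Z = 2635/4682
  a_W = 1947/2341

Starting state is Y, so the absorption probability is a_Y = 4203/4682.

Answer: 4203/4682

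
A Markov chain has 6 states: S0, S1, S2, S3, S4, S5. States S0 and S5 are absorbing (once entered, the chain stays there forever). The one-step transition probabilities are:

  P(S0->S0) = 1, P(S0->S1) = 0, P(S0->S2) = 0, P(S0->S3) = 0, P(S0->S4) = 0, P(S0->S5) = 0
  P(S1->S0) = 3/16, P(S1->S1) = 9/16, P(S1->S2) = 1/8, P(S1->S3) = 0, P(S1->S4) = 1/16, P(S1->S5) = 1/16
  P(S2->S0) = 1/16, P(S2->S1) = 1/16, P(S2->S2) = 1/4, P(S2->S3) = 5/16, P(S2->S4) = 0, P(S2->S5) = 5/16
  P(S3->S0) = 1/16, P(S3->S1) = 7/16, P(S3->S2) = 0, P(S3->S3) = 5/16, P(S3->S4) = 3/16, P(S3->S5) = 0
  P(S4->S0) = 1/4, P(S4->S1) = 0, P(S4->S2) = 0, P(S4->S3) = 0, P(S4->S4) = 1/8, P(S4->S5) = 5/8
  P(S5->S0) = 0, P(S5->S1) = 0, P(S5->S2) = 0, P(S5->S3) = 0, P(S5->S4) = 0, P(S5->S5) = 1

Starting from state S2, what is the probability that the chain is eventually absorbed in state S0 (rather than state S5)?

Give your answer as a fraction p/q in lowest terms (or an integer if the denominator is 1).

Let a_i = P(absorbed in S0 | start in state i).
Boundary conditions: a_S0 = 1, a_S5 = 0.
For each transient state i, a_i = sum_j P(i->j) * a_j:
  a_S1 = 3/16*a_S0 + 9/16*a_S1 + 1/8*a_S2 + 0*a_S3 + 1/16*a_S4 + 1/16*a_S5
  a_S2 = 1/16*a_S0 + 1/16*a_S1 + 1/4*a_S2 + 5/16*a_S3 + 0*a_S4 + 5/16*a_S5
  a_S3 = 1/16*a_S0 + 7/16*a_S1 + 0*a_S2 + 5/16*a_S3 + 3/16*a_S4 + 0*a_S5
  a_S4 = 1/4*a_S0 + 0*a_S1 + 0*a_S2 + 0*a_S3 + 1/8*a_S4 + 5/8*a_S5

Substituting a_S0 = 1 and a_S5 = 0, rearrange to (I - Q) a = r where r[i] = P(i -> S0):
  [7/16, -1/8, 0, -1/16] . (a_S1, a_S2, a_S3, a_S4) = 3/16
  [-1/16, 3/4, -5/16, 0] . (a_S1, a_S2, a_S3, a_S4) = 1/16
  [-7/16, 0, 11/16, -3/16] . (a_S1, a_S2, a_S3, a_S4) = 1/16
  [0, 0, 0, 7/8] . (a_S1, a_S2, a_S3, a_S4) = 1/4

Solving yields:
  a_S1 = 415/728
  a_S2 = 513/1456
  a_S3 = 387/728
  a_S4 = 2/7

Starting state is S2, so the absorption probability is a_S2 = 513/1456.

Answer: 513/1456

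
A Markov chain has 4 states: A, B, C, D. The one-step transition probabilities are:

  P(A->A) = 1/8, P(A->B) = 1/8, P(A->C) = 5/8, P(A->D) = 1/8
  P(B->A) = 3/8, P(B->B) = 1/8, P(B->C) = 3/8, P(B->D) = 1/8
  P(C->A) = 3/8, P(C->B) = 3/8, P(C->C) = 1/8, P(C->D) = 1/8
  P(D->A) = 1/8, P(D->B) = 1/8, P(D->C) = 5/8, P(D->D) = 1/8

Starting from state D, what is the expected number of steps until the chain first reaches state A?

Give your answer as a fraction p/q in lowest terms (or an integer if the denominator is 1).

Answer: 40/11

Derivation:
Let h_i = expected steps to first reach A from state i.
Boundary: h_A = 0.
First-step equations for the other states:
  h_B = 1 + 3/8*h_A + 1/8*h_B + 3/8*h_C + 1/8*h_D
  h_C = 1 + 3/8*h_A + 3/8*h_B + 1/8*h_C + 1/8*h_D
  h_D = 1 + 1/8*h_A + 1/8*h_B + 5/8*h_C + 1/8*h_D

Substituting h_A = 0 and rearranging gives the linear system (I - Q) h = 1:
  [7/8, -3/8, -1/8] . (h_B, h_C, h_D) = 1
  [-3/8, 7/8, -1/8] . (h_B, h_C, h_D) = 1
  [-1/8, -5/8, 7/8] . (h_B, h_C, h_D) = 1

Solving yields:
  h_B = 32/11
  h_C = 32/11
  h_D = 40/11

Starting state is D, so the expected hitting time is h_D = 40/11.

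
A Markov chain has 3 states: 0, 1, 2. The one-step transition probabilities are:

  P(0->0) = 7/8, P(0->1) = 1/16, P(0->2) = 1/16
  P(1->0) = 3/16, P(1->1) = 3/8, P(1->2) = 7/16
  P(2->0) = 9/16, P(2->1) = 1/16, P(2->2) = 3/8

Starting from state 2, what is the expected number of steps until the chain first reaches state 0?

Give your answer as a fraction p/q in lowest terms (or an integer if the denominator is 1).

Let h_i = expected steps to first reach 0 from state i.
Boundary: h_0 = 0.
First-step equations for the other states:
  h_1 = 1 + 3/16*h_0 + 3/8*h_1 + 7/16*h_2
  h_2 = 1 + 9/16*h_0 + 1/16*h_1 + 3/8*h_2

Substituting h_0 = 0 and rearranging gives the linear system (I - Q) h = 1:
  [5/8, -7/16] . (h_1, h_2) = 1
  [-1/16, 5/8] . (h_1, h_2) = 1

Solving yields:
  h_1 = 272/93
  h_2 = 176/93

Starting state is 2, so the expected hitting time is h_2 = 176/93.

Answer: 176/93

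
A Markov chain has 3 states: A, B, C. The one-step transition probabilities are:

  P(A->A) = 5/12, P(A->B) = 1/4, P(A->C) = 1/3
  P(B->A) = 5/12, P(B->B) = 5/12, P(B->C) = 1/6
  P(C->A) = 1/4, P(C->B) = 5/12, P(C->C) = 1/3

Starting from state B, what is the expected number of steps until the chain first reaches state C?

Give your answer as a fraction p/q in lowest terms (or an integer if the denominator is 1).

Answer: 72/17

Derivation:
Let h_i = expected steps to first reach C from state i.
Boundary: h_C = 0.
First-step equations for the other states:
  h_A = 1 + 5/12*h_A + 1/4*h_B + 1/3*h_C
  h_B = 1 + 5/12*h_A + 5/12*h_B + 1/6*h_C

Substituting h_C = 0 and rearranging gives the linear system (I - Q) h = 1:
  [7/12, -1/4] . (h_A, h_B) = 1
  [-5/12, 7/12] . (h_A, h_B) = 1

Solving yields:
  h_A = 60/17
  h_B = 72/17

Starting state is B, so the expected hitting time is h_B = 72/17.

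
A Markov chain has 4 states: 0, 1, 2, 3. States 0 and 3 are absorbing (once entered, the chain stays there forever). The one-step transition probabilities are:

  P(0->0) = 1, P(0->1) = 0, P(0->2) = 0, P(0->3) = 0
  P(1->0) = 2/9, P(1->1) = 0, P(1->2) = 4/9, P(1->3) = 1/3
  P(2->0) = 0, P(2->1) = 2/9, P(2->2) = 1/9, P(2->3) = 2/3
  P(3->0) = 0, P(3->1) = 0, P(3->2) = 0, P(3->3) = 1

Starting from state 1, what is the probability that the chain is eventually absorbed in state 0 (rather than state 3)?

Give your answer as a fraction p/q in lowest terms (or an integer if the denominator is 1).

Answer: 1/4

Derivation:
Let a_i = P(absorbed in 0 | start in state i).
Boundary conditions: a_0 = 1, a_3 = 0.
For each transient state i, a_i = sum_j P(i->j) * a_j:
  a_1 = 2/9*a_0 + 0*a_1 + 4/9*a_2 + 1/3*a_3
  a_2 = 0*a_0 + 2/9*a_1 + 1/9*a_2 + 2/3*a_3

Substituting a_0 = 1 and a_3 = 0, rearrange to (I - Q) a = r where r[i] = P(i -> 0):
  [1, -4/9] . (a_1, a_2) = 2/9
  [-2/9, 8/9] . (a_1, a_2) = 0

Solving yields:
  a_1 = 1/4
  a_2 = 1/16

Starting state is 1, so the absorption probability is a_1 = 1/4.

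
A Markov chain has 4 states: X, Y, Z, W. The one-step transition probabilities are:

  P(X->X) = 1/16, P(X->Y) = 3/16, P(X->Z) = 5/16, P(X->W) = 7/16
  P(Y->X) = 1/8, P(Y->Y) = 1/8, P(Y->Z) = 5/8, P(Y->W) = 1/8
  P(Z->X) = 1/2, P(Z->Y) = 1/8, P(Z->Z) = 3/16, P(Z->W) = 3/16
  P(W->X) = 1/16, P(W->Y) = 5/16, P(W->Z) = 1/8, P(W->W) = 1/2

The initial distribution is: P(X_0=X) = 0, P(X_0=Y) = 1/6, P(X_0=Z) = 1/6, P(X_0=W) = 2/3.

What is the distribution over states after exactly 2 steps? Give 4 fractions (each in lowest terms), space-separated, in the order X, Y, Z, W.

Answer: 89/512 317/1536 149/512 505/1536

Derivation:
Propagating the distribution step by step (d_{t+1} = d_t * P):
d_0 = (X=0, Y=1/6, Z=1/6, W=2/3)
  d_1[X] = 0*1/16 + 1/6*1/8 + 1/6*1/2 + 2/3*1/16 = 7/48
  d_1[Y] = 0*3/16 + 1/6*1/8 + 1/6*1/8 + 2/3*5/16 = 1/4
  d_1[Z] = 0*5/16 + 1/6*5/8 + 1/6*3/16 + 2/3*1/8 = 7/32
  d_1[W] = 0*7/16 + 1/6*1/8 + 1/6*3/16 + 2/3*1/2 = 37/96
d_1 = (X=7/48, Y=1/4, Z=7/32, W=37/96)
  d_2[X] = 7/48*1/16 + 1/4*1/8 + 7/32*1/2 + 37/96*1/16 = 89/512
  d_2[Y] = 7/48*3/16 + 1/4*1/8 + 7/32*1/8 + 37/96*5/16 = 317/1536
  d_2[Z] = 7/48*5/16 + 1/4*5/8 + 7/32*3/16 + 37/96*1/8 = 149/512
  d_2[W] = 7/48*7/16 + 1/4*1/8 + 7/32*3/16 + 37/96*1/2 = 505/1536
d_2 = (X=89/512, Y=317/1536, Z=149/512, W=505/1536)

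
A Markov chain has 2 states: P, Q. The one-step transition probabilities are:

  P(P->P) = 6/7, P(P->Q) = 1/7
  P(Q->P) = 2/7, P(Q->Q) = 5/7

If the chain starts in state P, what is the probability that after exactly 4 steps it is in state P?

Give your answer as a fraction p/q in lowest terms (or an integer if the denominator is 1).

Computing P^4 by repeated multiplication:
P^1 =
  P: [6/7, 1/7]
  Q: [2/7, 5/7]
P^2 =
  P: [38/49, 11/49]
  Q: [22/49, 27/49]
P^3 =
  P: [250/343, 93/343]
  Q: [186/343, 157/343]
P^4 =
  P: [1686/2401, 715/2401]
  Q: [1430/2401, 971/2401]

(P^4)[P -> P] = 1686/2401

Answer: 1686/2401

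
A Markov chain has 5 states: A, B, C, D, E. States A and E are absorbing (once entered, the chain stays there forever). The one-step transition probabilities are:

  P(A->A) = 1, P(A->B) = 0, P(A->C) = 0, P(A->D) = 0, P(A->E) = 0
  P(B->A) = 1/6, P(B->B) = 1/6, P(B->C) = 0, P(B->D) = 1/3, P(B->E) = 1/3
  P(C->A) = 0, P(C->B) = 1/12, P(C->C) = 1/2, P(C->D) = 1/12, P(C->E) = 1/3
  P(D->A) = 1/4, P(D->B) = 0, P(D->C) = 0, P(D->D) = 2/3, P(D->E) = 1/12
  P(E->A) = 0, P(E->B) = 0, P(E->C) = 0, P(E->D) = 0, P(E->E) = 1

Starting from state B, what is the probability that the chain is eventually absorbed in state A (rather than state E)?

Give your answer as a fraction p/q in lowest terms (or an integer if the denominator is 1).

Answer: 1/2

Derivation:
Let a_i = P(absorbed in A | start in state i).
Boundary conditions: a_A = 1, a_E = 0.
For each transient state i, a_i = sum_j P(i->j) * a_j:
  a_B = 1/6*a_A + 1/6*a_B + 0*a_C + 1/3*a_D + 1/3*a_E
  a_C = 0*a_A + 1/12*a_B + 1/2*a_C + 1/12*a_D + 1/3*a_E
  a_D = 1/4*a_A + 0*a_B + 0*a_C + 2/3*a_D + 1/12*a_E

Substituting a_A = 1 and a_E = 0, rearrange to (I - Q) a = r where r[i] = P(i -> A):
  [5/6, 0, -1/3] . (a_B, a_C, a_D) = 1/6
  [-1/12, 1/2, -1/12] . (a_B, a_C, a_D) = 0
  [0, 0, 1/3] . (a_B, a_C, a_D) = 1/4

Solving yields:
  a_B = 1/2
  a_C = 5/24
  a_D = 3/4

Starting state is B, so the absorption probability is a_B = 1/2.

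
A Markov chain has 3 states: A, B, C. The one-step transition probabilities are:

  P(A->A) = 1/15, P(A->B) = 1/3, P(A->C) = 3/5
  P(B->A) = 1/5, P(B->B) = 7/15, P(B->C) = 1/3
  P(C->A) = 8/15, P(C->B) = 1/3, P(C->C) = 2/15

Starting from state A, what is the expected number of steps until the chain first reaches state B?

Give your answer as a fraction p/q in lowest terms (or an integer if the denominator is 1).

Let h_i = expected steps to first reach B from state i.
Boundary: h_B = 0.
First-step equations for the other states:
  h_A = 1 + 1/15*h_A + 1/3*h_B + 3/5*h_C
  h_C = 1 + 8/15*h_A + 1/3*h_B + 2/15*h_C

Substituting h_B = 0 and rearranging gives the linear system (I - Q) h = 1:
  [14/15, -3/5] . (h_A, h_C) = 1
  [-8/15, 13/15] . (h_A, h_C) = 1

Solving yields:
  h_A = 3
  h_C = 3

Starting state is A, so the expected hitting time is h_A = 3.

Answer: 3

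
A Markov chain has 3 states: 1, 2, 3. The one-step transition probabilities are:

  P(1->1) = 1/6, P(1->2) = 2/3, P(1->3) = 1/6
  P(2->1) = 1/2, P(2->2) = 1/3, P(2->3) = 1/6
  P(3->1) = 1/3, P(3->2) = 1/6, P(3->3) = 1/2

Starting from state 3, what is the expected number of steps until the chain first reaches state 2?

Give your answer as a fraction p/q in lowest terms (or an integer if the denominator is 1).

Answer: 42/13

Derivation:
Let h_i = expected steps to first reach 2 from state i.
Boundary: h_2 = 0.
First-step equations for the other states:
  h_1 = 1 + 1/6*h_1 + 2/3*h_2 + 1/6*h_3
  h_3 = 1 + 1/3*h_1 + 1/6*h_2 + 1/2*h_3

Substituting h_2 = 0 and rearranging gives the linear system (I - Q) h = 1:
  [5/6, -1/6] . (h_1, h_3) = 1
  [-1/3, 1/2] . (h_1, h_3) = 1

Solving yields:
  h_1 = 24/13
  h_3 = 42/13

Starting state is 3, so the expected hitting time is h_3 = 42/13.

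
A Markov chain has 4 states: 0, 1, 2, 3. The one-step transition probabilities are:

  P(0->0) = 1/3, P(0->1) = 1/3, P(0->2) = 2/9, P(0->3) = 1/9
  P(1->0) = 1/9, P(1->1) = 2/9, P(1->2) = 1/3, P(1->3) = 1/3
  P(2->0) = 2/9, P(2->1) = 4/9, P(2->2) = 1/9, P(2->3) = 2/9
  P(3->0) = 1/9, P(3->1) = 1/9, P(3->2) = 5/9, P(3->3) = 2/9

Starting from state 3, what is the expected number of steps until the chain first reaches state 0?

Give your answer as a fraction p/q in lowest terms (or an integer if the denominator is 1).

Let h_i = expected steps to first reach 0 from state i.
Boundary: h_0 = 0.
First-step equations for the other states:
  h_1 = 1 + 1/9*h_0 + 2/9*h_1 + 1/3*h_2 + 1/3*h_3
  h_2 = 1 + 2/9*h_0 + 4/9*h_1 + 1/9*h_2 + 2/9*h_3
  h_3 = 1 + 1/9*h_0 + 1/9*h_1 + 5/9*h_2 + 2/9*h_3

Substituting h_0 = 0 and rearranging gives the linear system (I - Q) h = 1:
  [7/9, -1/3, -1/3] . (h_1, h_2, h_3) = 1
  [-4/9, 8/9, -2/9] . (h_1, h_2, h_3) = 1
  [-1/9, -5/9, 7/9] . (h_1, h_2, h_3) = 1

Solving yields:
  h_1 = 252/37
  h_2 = 459/74
  h_3 = 495/74

Starting state is 3, so the expected hitting time is h_3 = 495/74.

Answer: 495/74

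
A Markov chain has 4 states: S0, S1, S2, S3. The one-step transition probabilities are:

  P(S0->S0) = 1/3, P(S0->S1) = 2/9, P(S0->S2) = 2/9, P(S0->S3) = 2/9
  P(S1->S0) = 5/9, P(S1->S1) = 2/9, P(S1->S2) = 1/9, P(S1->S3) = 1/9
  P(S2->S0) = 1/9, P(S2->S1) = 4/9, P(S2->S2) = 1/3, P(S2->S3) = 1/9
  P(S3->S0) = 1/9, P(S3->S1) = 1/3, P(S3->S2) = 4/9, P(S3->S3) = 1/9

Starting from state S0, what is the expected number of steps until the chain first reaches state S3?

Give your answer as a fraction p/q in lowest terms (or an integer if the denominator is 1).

Let h_i = expected steps to first reach S3 from state i.
Boundary: h_S3 = 0.
First-step equations for the other states:
  h_S0 = 1 + 1/3*h_S0 + 2/9*h_S1 + 2/9*h_S2 + 2/9*h_S3
  h_S1 = 1 + 5/9*h_S0 + 2/9*h_S1 + 1/9*h_S2 + 1/9*h_S3
  h_S2 = 1 + 1/9*h_S0 + 4/9*h_S1 + 1/3*h_S2 + 1/9*h_S3

Substituting h_S3 = 0 and rearranging gives the linear system (I - Q) h = 1:
  [2/3, -2/9, -2/9] . (h_S0, h_S1, h_S2) = 1
  [-5/9, 7/9, -1/9] . (h_S0, h_S1, h_S2) = 1
  [-1/9, -4/9, 2/3] . (h_S0, h_S1, h_S2) = 1

Solving yields:
  h_S0 = 333/56
  h_S1 = 729/112
  h_S2 = 765/112

Starting state is S0, so the expected hitting time is h_S0 = 333/56.

Answer: 333/56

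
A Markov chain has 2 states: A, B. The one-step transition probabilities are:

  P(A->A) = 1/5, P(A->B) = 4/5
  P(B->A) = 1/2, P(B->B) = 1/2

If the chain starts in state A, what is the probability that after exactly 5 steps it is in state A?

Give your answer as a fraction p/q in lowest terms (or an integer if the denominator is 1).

Computing P^5 by repeated multiplication:
P^1 =
  A: [1/5, 4/5]
  B: [1/2, 1/2]
P^2 =
  A: [11/25, 14/25]
  B: [7/20, 13/20]
P^3 =
  A: [46/125, 79/125]
  B: [79/200, 121/200]
P^4 =
  A: [487/1250, 763/1250]
  B: [763/2000, 1237/2000]
P^5 =
  A: [4789/12500, 7711/12500]
  B: [7711/20000, 12289/20000]

(P^5)[A -> A] = 4789/12500

Answer: 4789/12500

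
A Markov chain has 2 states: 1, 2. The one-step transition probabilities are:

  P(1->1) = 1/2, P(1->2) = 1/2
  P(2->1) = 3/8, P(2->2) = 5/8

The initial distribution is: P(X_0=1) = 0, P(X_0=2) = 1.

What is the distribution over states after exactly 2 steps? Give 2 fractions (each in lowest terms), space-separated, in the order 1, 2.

Answer: 27/64 37/64

Derivation:
Propagating the distribution step by step (d_{t+1} = d_t * P):
d_0 = (1=0, 2=1)
  d_1[1] = 0*1/2 + 1*3/8 = 3/8
  d_1[2] = 0*1/2 + 1*5/8 = 5/8
d_1 = (1=3/8, 2=5/8)
  d_2[1] = 3/8*1/2 + 5/8*3/8 = 27/64
  d_2[2] = 3/8*1/2 + 5/8*5/8 = 37/64
d_2 = (1=27/64, 2=37/64)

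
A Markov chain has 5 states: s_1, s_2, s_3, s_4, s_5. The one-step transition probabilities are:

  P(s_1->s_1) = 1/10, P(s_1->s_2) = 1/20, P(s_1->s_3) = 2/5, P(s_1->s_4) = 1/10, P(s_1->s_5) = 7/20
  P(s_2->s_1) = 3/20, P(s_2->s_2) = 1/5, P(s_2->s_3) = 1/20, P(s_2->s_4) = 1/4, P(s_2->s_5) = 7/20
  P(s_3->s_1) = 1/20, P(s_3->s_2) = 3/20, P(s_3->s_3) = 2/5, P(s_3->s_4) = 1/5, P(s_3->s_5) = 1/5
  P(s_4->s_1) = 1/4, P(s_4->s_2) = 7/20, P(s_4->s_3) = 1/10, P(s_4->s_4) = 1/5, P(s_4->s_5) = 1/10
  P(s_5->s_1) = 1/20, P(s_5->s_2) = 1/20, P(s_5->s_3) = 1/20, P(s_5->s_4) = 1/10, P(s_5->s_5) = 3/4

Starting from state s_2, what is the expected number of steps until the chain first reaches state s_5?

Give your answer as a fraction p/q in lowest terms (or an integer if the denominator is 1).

Let h_i = expected steps to first reach s_5 from state i.
Boundary: h_s_5 = 0.
First-step equations for the other states:
  h_s_1 = 1 + 1/10*h_s_1 + 1/20*h_s_2 + 2/5*h_s_3 + 1/10*h_s_4 + 7/20*h_s_5
  h_s_2 = 1 + 3/20*h_s_1 + 1/5*h_s_2 + 1/20*h_s_3 + 1/4*h_s_4 + 7/20*h_s_5
  h_s_3 = 1 + 1/20*h_s_1 + 3/20*h_s_2 + 2/5*h_s_3 + 1/5*h_s_4 + 1/5*h_s_5
  h_s_4 = 1 + 1/4*h_s_1 + 7/20*h_s_2 + 1/10*h_s_3 + 1/5*h_s_4 + 1/10*h_s_5

Substituting h_s_5 = 0 and rearranging gives the linear system (I - Q) h = 1:
  [9/10, -1/20, -2/5, -1/10] . (h_s_1, h_s_2, h_s_3, h_s_4) = 1
  [-3/20, 4/5, -1/20, -1/4] . (h_s_1, h_s_2, h_s_3, h_s_4) = 1
  [-1/20, -3/20, 3/5, -1/5] . (h_s_1, h_s_2, h_s_3, h_s_4) = 1
  [-1/4, -7/20, -1/10, 4/5] . (h_s_1, h_s_2, h_s_3, h_s_4) = 1

Solving yields:
  h_s_1 = 21120/5561
  h_s_2 = 61340/16683
  h_s_3 = 74000/16683
  h_s_4 = 25580/5561

Starting state is s_2, so the expected hitting time is h_s_2 = 61340/16683.

Answer: 61340/16683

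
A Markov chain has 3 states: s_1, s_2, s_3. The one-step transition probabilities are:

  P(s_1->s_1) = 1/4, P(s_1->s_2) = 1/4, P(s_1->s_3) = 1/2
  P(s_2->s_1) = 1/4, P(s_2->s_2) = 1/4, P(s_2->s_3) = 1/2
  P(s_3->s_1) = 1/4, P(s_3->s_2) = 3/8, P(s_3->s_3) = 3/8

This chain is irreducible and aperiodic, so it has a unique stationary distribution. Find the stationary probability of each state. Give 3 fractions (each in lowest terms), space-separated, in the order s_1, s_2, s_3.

Answer: 1/4 11/36 4/9

Derivation:
The stationary distribution satisfies pi = pi * P, i.e.:
  pi_s_1 = 1/4*pi_s_1 + 1/4*pi_s_2 + 1/4*pi_s_3
  pi_s_2 = 1/4*pi_s_1 + 1/4*pi_s_2 + 3/8*pi_s_3
  pi_s_3 = 1/2*pi_s_1 + 1/2*pi_s_2 + 3/8*pi_s_3
with normalization: pi_s_1 + pi_s_2 + pi_s_3 = 1.

Using the first 2 balance equations plus normalization, the linear system A*pi = b is:
  [-3/4, 1/4, 1/4] . pi = 0
  [1/4, -3/4, 3/8] . pi = 0
  [1, 1, 1] . pi = 1

Solving yields:
  pi_s_1 = 1/4
  pi_s_2 = 11/36
  pi_s_3 = 4/9

Verification (pi * P):
  1/4*1/4 + 11/36*1/4 + 4/9*1/4 = 1/4 = pi_s_1  (ok)
  1/4*1/4 + 11/36*1/4 + 4/9*3/8 = 11/36 = pi_s_2  (ok)
  1/4*1/2 + 11/36*1/2 + 4/9*3/8 = 4/9 = pi_s_3  (ok)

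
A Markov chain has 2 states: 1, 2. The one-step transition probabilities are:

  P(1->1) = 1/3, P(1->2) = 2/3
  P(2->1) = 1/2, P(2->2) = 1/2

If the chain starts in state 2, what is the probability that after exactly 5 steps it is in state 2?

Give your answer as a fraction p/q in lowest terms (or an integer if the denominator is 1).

Computing P^5 by repeated multiplication:
P^1 =
  1: [1/3, 2/3]
  2: [1/2, 1/2]
P^2 =
  1: [4/9, 5/9]
  2: [5/12, 7/12]
P^3 =
  1: [23/54, 31/54]
  2: [31/72, 41/72]
P^4 =
  1: [139/324, 185/324]
  2: [185/432, 247/432]
P^5 =
  1: [833/1944, 1111/1944]
  2: [1111/2592, 1481/2592]

(P^5)[2 -> 2] = 1481/2592

Answer: 1481/2592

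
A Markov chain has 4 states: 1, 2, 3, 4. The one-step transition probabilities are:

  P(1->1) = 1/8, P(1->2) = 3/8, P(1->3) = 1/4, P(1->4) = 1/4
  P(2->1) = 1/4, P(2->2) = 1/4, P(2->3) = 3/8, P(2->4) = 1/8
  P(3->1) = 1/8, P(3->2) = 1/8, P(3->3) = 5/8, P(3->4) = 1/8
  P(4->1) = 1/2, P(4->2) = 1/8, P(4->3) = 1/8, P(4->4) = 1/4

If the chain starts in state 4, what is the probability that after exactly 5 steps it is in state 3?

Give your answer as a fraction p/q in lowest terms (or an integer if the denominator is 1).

Answer: 3281/8192

Derivation:
Computing P^5 by repeated multiplication:
P^1 =
  1: [1/8, 3/8, 1/4, 1/4]
  2: [1/4, 1/4, 3/8, 1/8]
  3: [1/8, 1/8, 5/8, 1/8]
  4: [1/2, 1/8, 1/8, 1/4]
P^2 =
  1: [17/64, 13/64, 23/64, 11/64]
  2: [13/64, 7/32, 13/32, 11/64]
  3: [3/16, 11/64, 31/64, 5/32]
  4: [15/64, 17/64, 9/32, 7/32]
P^3 =
  1: [55/256, 111/512, 199/512, 23/128]
  2: [111/512, 13/64, 209/512, 11/64]
  3: [105/512, 99/512, 111/256, 43/256]
  4: [123/512, 111/512, 185/512, 93/512]
P^4 =
  1: [899/4096, 843/4096, 205/512, 357/2048]
  2: [55/256, 419/2048, 1667/4096, 711/4096]
  3: [869/4096, 821/4096, 1703/4096, 703/4096]
  4: [451/2048, 869/4096, 1597/4096, 91/512]
P^5 =
  1: [7081/32768, 6737/32768, 13241/32768, 5709/32768]
  2: [7067/32768, 3347/16384, 1665/4096, 5687/32768]
  3: [3513/16384, 6655/32768, 13419/32768, 1417/8192]
  4: [7149/32768, 6769/32768, 3281/8192, 2863/16384]

(P^5)[4 -> 3] = 3281/8192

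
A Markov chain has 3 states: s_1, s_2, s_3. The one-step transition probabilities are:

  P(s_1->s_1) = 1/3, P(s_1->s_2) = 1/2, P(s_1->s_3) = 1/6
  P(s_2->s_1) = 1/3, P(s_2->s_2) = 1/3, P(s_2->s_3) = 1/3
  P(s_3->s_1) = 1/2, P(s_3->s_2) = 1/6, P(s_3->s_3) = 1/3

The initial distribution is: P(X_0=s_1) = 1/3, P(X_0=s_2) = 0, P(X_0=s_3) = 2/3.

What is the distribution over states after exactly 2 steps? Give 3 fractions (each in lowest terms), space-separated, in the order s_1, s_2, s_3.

Answer: 41/108 13/36 7/27

Derivation:
Propagating the distribution step by step (d_{t+1} = d_t * P):
d_0 = (s_1=1/3, s_2=0, s_3=2/3)
  d_1[s_1] = 1/3*1/3 + 0*1/3 + 2/3*1/2 = 4/9
  d_1[s_2] = 1/3*1/2 + 0*1/3 + 2/3*1/6 = 5/18
  d_1[s_3] = 1/3*1/6 + 0*1/3 + 2/3*1/3 = 5/18
d_1 = (s_1=4/9, s_2=5/18, s_3=5/18)
  d_2[s_1] = 4/9*1/3 + 5/18*1/3 + 5/18*1/2 = 41/108
  d_2[s_2] = 4/9*1/2 + 5/18*1/3 + 5/18*1/6 = 13/36
  d_2[s_3] = 4/9*1/6 + 5/18*1/3 + 5/18*1/3 = 7/27
d_2 = (s_1=41/108, s_2=13/36, s_3=7/27)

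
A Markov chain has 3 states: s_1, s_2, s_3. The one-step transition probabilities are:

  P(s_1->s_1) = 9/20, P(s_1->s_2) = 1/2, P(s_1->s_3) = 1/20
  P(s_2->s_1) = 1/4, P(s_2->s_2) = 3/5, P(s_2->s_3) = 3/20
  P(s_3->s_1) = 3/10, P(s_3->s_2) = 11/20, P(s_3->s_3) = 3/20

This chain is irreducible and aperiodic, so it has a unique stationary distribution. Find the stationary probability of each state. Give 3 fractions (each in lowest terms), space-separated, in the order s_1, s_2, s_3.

The stationary distribution satisfies pi = pi * P, i.e.:
  pi_s_1 = 9/20*pi_s_1 + 1/4*pi_s_2 + 3/10*pi_s_3
  pi_s_2 = 1/2*pi_s_1 + 3/5*pi_s_2 + 11/20*pi_s_3
  pi_s_3 = 1/20*pi_s_1 + 3/20*pi_s_2 + 3/20*pi_s_3
with normalization: pi_s_1 + pi_s_2 + pi_s_3 = 1.

Using the first 2 balance equations plus normalization, the linear system A*pi = b is:
  [-11/20, 1/4, 3/10] . pi = 0
  [1/2, -2/5, 11/20] . pi = 0
  [1, 1, 1] . pi = 1

Solving yields:
  pi_s_1 = 103/322
  pi_s_2 = 181/322
  pi_s_3 = 19/161

Verification (pi * P):
  103/322*9/20 + 181/322*1/4 + 19/161*3/10 = 103/322 = pi_s_1  (ok)
  103/322*1/2 + 181/322*3/5 + 19/161*11/20 = 181/322 = pi_s_2  (ok)
  103/322*1/20 + 181/322*3/20 + 19/161*3/20 = 19/161 = pi_s_3  (ok)

Answer: 103/322 181/322 19/161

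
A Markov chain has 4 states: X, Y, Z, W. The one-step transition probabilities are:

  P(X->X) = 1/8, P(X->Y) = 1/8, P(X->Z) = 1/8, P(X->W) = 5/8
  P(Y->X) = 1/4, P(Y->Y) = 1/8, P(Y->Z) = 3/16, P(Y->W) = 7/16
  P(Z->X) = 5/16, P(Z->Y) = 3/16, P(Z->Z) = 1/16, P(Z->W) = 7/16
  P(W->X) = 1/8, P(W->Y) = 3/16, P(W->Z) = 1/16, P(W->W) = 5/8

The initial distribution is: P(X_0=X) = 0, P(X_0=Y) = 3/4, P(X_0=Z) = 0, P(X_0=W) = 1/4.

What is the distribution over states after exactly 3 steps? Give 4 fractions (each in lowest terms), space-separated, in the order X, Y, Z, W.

Propagating the distribution step by step (d_{t+1} = d_t * P):
d_0 = (X=0, Y=3/4, Z=0, W=1/4)
  d_1[X] = 0*1/8 + 3/4*1/4 + 0*5/16 + 1/4*1/8 = 7/32
  d_1[Y] = 0*1/8 + 3/4*1/8 + 0*3/16 + 1/4*3/16 = 9/64
  d_1[Z] = 0*1/8 + 3/4*3/16 + 0*1/16 + 1/4*1/16 = 5/32
  d_1[W] = 0*5/8 + 3/4*7/16 + 0*7/16 + 1/4*5/8 = 31/64
d_1 = (X=7/32, Y=9/64, Z=5/32, W=31/64)
  d_2[X] = 7/32*1/8 + 9/64*1/4 + 5/32*5/16 + 31/64*1/8 = 11/64
  d_2[Y] = 7/32*1/8 + 9/64*1/8 + 5/32*3/16 + 31/64*3/16 = 169/1024
  d_2[Z] = 7/32*1/8 + 9/64*3/16 + 5/32*1/16 + 31/64*1/16 = 3/32
  d_2[W] = 7/32*5/8 + 9/64*7/16 + 5/32*7/16 + 31/64*5/8 = 583/1024
d_2 = (X=11/64, Y=169/1024, Z=3/32, W=583/1024)
  d_3[X] = 11/64*1/8 + 169/1024*1/4 + 3/32*5/16 + 583/1024*1/8 = 1337/8192
  d_3[Y] = 11/64*1/8 + 169/1024*1/8 + 3/32*3/16 + 583/1024*3/16 = 2727/16384
  d_3[Z] = 11/64*1/8 + 169/1024*3/16 + 3/32*1/16 + 583/1024*1/16 = 769/8192
  d_3[W] = 11/64*5/8 + 169/1024*7/16 + 3/32*7/16 + 583/1024*5/8 = 9445/16384
d_3 = (X=1337/8192, Y=2727/16384, Z=769/8192, W=9445/16384)

Answer: 1337/8192 2727/16384 769/8192 9445/16384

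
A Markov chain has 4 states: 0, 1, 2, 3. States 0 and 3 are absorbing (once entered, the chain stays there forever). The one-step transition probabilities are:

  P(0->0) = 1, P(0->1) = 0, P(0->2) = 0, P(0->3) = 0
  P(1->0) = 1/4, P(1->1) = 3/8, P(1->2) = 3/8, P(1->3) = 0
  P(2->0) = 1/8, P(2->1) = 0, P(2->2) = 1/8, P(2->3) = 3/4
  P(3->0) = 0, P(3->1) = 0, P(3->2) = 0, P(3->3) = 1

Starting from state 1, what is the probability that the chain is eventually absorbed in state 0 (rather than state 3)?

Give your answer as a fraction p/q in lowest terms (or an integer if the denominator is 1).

Answer: 17/35

Derivation:
Let a_i = P(absorbed in 0 | start in state i).
Boundary conditions: a_0 = 1, a_3 = 0.
For each transient state i, a_i = sum_j P(i->j) * a_j:
  a_1 = 1/4*a_0 + 3/8*a_1 + 3/8*a_2 + 0*a_3
  a_2 = 1/8*a_0 + 0*a_1 + 1/8*a_2 + 3/4*a_3

Substituting a_0 = 1 and a_3 = 0, rearrange to (I - Q) a = r where r[i] = P(i -> 0):
  [5/8, -3/8] . (a_1, a_2) = 1/4
  [0, 7/8] . (a_1, a_2) = 1/8

Solving yields:
  a_1 = 17/35
  a_2 = 1/7

Starting state is 1, so the absorption probability is a_1 = 17/35.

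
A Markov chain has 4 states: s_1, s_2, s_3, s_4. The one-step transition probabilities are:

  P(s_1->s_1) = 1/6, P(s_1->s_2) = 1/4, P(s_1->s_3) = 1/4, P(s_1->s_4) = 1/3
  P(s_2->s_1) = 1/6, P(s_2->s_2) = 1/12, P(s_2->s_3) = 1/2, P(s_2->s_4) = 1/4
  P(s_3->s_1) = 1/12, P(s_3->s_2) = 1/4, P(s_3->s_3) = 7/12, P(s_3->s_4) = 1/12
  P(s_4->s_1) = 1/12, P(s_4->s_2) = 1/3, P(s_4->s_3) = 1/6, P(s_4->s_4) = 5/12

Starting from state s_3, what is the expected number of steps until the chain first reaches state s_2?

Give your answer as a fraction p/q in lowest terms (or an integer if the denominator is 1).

Answer: 528/139

Derivation:
Let h_i = expected steps to first reach s_2 from state i.
Boundary: h_s_2 = 0.
First-step equations for the other states:
  h_s_1 = 1 + 1/6*h_s_1 + 1/4*h_s_2 + 1/4*h_s_3 + 1/3*h_s_4
  h_s_3 = 1 + 1/12*h_s_1 + 1/4*h_s_2 + 7/12*h_s_3 + 1/12*h_s_4
  h_s_4 = 1 + 1/12*h_s_1 + 1/3*h_s_2 + 1/6*h_s_3 + 5/12*h_s_4

Substituting h_s_2 = 0 and rearranging gives the linear system (I - Q) h = 1:
  [5/6, -1/4, -1/3] . (h_s_1, h_s_3, h_s_4) = 1
  [-1/12, 5/12, -1/12] . (h_s_1, h_s_3, h_s_4) = 1
  [-1/12, -1/6, 7/12] . (h_s_1, h_s_3, h_s_4) = 1

Solving yields:
  h_s_1 = 510/139
  h_s_3 = 528/139
  h_s_4 = 462/139

Starting state is s_3, so the expected hitting time is h_s_3 = 528/139.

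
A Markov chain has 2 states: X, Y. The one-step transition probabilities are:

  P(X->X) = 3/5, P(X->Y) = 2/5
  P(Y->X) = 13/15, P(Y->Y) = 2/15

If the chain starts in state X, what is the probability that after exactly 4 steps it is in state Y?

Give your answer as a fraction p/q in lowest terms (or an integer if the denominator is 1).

Computing P^4 by repeated multiplication:
P^1 =
  X: [3/5, 2/5]
  Y: [13/15, 2/15]
P^2 =
  X: [53/75, 22/75]
  Y: [143/225, 82/225]
P^3 =
  X: [763/1125, 362/1125]
  Y: [2353/3375, 1022/3375]
P^4 =
  X: [11573/16875, 5302/16875]
  Y: [34463/50625, 16162/50625]

(P^4)[X -> Y] = 5302/16875

Answer: 5302/16875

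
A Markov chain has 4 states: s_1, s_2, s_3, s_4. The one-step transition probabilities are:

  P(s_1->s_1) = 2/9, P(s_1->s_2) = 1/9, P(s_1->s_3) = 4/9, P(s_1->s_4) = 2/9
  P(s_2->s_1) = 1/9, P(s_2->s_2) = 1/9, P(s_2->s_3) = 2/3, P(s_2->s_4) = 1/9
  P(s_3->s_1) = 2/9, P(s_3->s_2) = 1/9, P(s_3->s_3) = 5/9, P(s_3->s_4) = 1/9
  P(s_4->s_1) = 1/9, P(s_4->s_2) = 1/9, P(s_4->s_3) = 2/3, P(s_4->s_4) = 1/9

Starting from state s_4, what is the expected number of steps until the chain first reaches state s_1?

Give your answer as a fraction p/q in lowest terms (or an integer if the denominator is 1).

Answer: 45/8

Derivation:
Let h_i = expected steps to first reach s_1 from state i.
Boundary: h_s_1 = 0.
First-step equations for the other states:
  h_s_2 = 1 + 1/9*h_s_1 + 1/9*h_s_2 + 2/3*h_s_3 + 1/9*h_s_4
  h_s_3 = 1 + 2/9*h_s_1 + 1/9*h_s_2 + 5/9*h_s_3 + 1/9*h_s_4
  h_s_4 = 1 + 1/9*h_s_1 + 1/9*h_s_2 + 2/3*h_s_3 + 1/9*h_s_4

Substituting h_s_1 = 0 and rearranging gives the linear system (I - Q) h = 1:
  [8/9, -2/3, -1/9] . (h_s_2, h_s_3, h_s_4) = 1
  [-1/9, 4/9, -1/9] . (h_s_2, h_s_3, h_s_4) = 1
  [-1/9, -2/3, 8/9] . (h_s_2, h_s_3, h_s_4) = 1

Solving yields:
  h_s_2 = 45/8
  h_s_3 = 81/16
  h_s_4 = 45/8

Starting state is s_4, so the expected hitting time is h_s_4 = 45/8.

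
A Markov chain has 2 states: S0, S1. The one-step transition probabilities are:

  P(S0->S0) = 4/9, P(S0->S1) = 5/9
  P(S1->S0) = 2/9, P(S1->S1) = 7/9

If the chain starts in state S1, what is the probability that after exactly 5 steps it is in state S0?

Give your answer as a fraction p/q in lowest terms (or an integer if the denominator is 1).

Answer: 16862/59049

Derivation:
Computing P^5 by repeated multiplication:
P^1 =
  S0: [4/9, 5/9]
  S1: [2/9, 7/9]
P^2 =
  S0: [26/81, 55/81]
  S1: [22/81, 59/81]
P^3 =
  S0: [214/729, 515/729]
  S1: [206/729, 523/729]
P^4 =
  S0: [1886/6561, 4675/6561]
  S1: [1870/6561, 4691/6561]
P^5 =
  S0: [16894/59049, 42155/59049]
  S1: [16862/59049, 42187/59049]

(P^5)[S1 -> S0] = 16862/59049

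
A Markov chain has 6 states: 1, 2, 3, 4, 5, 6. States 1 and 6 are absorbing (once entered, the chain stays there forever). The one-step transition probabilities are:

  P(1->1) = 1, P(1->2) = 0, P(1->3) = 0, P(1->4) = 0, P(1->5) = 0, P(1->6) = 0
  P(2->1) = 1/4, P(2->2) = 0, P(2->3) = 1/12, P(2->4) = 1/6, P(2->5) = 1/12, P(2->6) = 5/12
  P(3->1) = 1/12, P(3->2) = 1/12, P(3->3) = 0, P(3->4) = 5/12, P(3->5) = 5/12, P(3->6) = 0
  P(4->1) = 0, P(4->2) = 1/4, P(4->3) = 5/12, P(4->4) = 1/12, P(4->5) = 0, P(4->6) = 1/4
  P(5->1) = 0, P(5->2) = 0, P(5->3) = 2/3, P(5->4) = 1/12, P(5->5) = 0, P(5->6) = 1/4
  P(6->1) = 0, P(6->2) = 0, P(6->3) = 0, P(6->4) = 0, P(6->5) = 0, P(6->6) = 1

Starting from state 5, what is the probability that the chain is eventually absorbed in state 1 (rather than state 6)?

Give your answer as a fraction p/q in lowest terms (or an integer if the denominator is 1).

Let a_i = P(absorbed in 1 | start in state i).
Boundary conditions: a_1 = 1, a_6 = 0.
For each transient state i, a_i = sum_j P(i->j) * a_j:
  a_2 = 1/4*a_1 + 0*a_2 + 1/12*a_3 + 1/6*a_4 + 1/12*a_5 + 5/12*a_6
  a_3 = 1/12*a_1 + 1/12*a_2 + 0*a_3 + 5/12*a_4 + 5/12*a_5 + 0*a_6
  a_4 = 0*a_1 + 1/4*a_2 + 5/12*a_3 + 1/12*a_4 + 0*a_5 + 1/4*a_6
  a_5 = 0*a_1 + 0*a_2 + 2/3*a_3 + 1/12*a_4 + 0*a_5 + 1/4*a_6

Substituting a_1 = 1 and a_6 = 0, rearrange to (I - Q) a = r where r[i] = P(i -> 1):
  [1, -1/12, -1/6, -1/12] . (a_2, a_3, a_4, a_5) = 1/4
  [-1/12, 1, -5/12, -5/12] . (a_2, a_3, a_4, a_5) = 1/12
  [-1/4, -5/12, 11/12, 0] . (a_2, a_3, a_4, a_5) = 0
  [0, -2/3, -1/12, 1] . (a_2, a_3, a_4, a_5) = 0

Solving yields:
  a_2 = 467/1418
  a_3 = 415/1418
  a_4 = 158/709
  a_5 = 303/1418

Starting state is 5, so the absorption probability is a_5 = 303/1418.

Answer: 303/1418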